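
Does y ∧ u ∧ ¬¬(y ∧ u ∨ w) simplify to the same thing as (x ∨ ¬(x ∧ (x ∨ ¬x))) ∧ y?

No

E1: y ∧ u ∧ ¬¬(y ∧ u ∨ w)
    = y ∧ u ∧ (y ∧ u ∨ w)   [double negation]
    = y ∧ u   [absorption]
E2: (x ∨ ¬(x ∧ (x ∨ ¬x))) ∧ y
    = (x ∨ ¬x) ∧ y   [complement / identity]
    = y   [complement / identity]
These differ: at u=0, w=1, x=0, y=1, E1 = 0 but E2 = 1.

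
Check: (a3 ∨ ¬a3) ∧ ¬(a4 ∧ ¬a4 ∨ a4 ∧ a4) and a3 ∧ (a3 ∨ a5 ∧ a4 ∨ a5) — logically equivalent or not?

E1: (a3 ∨ ¬a3) ∧ ¬(a4 ∧ ¬a4 ∨ a4 ∧ a4)
    = (a3 ∨ ¬a3) ∧ ¬a4
    = ¬a4
E2: a3 ∧ (a3 ∨ a5 ∧ a4 ∨ a5)
    = a3 ∧ (a3 ∨ a5)
    = a3
These differ: at a3=0, a4=0, a5=0, E1 = 1 but E2 = 0.

No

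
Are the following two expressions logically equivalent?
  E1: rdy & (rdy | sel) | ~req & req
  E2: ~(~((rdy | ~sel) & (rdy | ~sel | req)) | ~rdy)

Yes

E1: rdy & (rdy | sel) | ~req & req
    = rdy | ~req & req   — absorption
    = rdy   — complement / identity
E2: ~(~((rdy | ~sel) & (rdy | ~sel | req)) | ~rdy)
    = (rdy | ~sel) & (rdy | ~sel | req) & rdy   — De Morgan
    = (rdy | ~sel) & rdy   — absorption
    = rdy   — absorption
Both reduce to rdy, so they are equivalent.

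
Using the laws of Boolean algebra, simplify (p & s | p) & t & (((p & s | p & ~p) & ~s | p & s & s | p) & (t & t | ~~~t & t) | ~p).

p & t

(p & s | p) & t & (((p & s | p & ~p) & ~s | p & s & s | p) & (t & t | ~~~t & t) | ~p)
= (p & s | p) & t & ((p & s & ~s | p & s & s | p) & (t & t | ~~~t & t) | ~p)   [complement / identity]
= (p & s | p) & t & ((p & s | p) & (t & t | ~~~t & t) | ~p)   [distribution]
= (p & s | p) & t & ((p & s | p) & (t & t | ~t & t) | ~p)   [double negation]
= (p & s | p) & t & ((p & s | p) & t | ~p)   [distribution]
= (p & s | p) & t   [absorption]
= p & t   [absorption]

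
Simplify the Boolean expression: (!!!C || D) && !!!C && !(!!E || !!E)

(!!!C || D) && !!!C && !(!!E || !!E)
= !!!C && !(!!E || !!E)   [absorption]
= !C && !(!!E || !!E)   [double negation]
= !C && !E && !E   [De Morgan]
= !C && !E   [idempotence]

!C && !E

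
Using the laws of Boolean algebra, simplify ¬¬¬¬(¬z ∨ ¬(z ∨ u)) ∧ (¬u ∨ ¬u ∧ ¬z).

¬z ∧ ¬u

¬¬¬¬(¬z ∨ ¬(z ∨ u)) ∧ (¬u ∨ ¬u ∧ ¬z)
= ¬¬¬(z ∧ (z ∨ u)) ∧ (¬u ∨ ¬u ∧ ¬z)   (De Morgan)
= ¬¬¬(z ∧ (z ∨ u)) ∧ ¬u   (absorption)
= ¬¬¬z ∧ ¬u   (absorption)
= ¬z ∧ ¬u   (double negation)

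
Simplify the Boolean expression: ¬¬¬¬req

req

¬¬¬¬req
= ¬¬req
= req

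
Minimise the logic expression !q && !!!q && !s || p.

!q && !!!q && !s || p
= !q && !q && !s || p   (double negation)
= !q && !s || p   (idempotence)

!q && !s || p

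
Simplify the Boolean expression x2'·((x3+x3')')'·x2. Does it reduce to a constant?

0

x2'·((x3+x3')')'·x2
= x2'·(x3+x3')·x2   — double negation
= x2'·x2   — complement / identity
= 0   — complement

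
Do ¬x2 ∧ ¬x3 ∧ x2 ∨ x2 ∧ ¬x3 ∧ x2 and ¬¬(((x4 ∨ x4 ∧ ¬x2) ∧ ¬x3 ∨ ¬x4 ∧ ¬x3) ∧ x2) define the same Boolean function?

E1: ¬x2 ∧ ¬x3 ∧ x2 ∨ x2 ∧ ¬x3 ∧ x2
    = ¬x3 ∧ x2   (distribution)
E2: ¬¬(((x4 ∨ x4 ∧ ¬x2) ∧ ¬x3 ∨ ¬x4 ∧ ¬x3) ∧ x2)
    = ¬¬((x4 ∧ ¬x3 ∨ ¬x4 ∧ ¬x3) ∧ x2)   (absorption)
    = ¬¬(¬x3 ∧ x2)   (distribution)
    = ¬x3 ∧ x2   (double negation)
Both reduce to ¬x3 ∧ x2, so they are equivalent.

Yes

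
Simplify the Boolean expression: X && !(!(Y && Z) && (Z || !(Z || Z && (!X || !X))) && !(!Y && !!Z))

X && !(!(Y && Z) && (Z || !(Z || Z && (!X || !X))) && !(!Y && !!Z))
= X && !(!(Y && Z) && (Z || !(Z || Z && (!X || !X))) && !(!Y && Z))   (double negation)
= X && !(!(Y && Z) && (Z || !(Z || Z && !X)) && !(!Y && Z))   (idempotence)
= X && !(!(Y && Z) && (Z || !Z) && !(!Y && Z))   (absorption)
= X && !(!(Y && Z) && !(!Y && Z))   (complement / identity)
= X && (Y && Z || !Y && Z)   (De Morgan)
= X && Z   (distribution)

X && Z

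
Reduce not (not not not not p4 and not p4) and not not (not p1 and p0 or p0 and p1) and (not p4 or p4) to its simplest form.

p0

not (not not not not p4 and not p4) and not not (not p1 and p0 or p0 and p1) and (not p4 or p4)
= not (not not p4 and not p4) and not not (not p1 and p0 or p0 and p1) and (not p4 or p4)   (double negation)
= (not p4 or p4) and not not (not p1 and p0 or p0 and p1) and (not p4 or p4)   (De Morgan)
= (not p4 or p4) and not not p0 and (not p4 or p4)   (distribution)
= not not p0 and (not p4 or p4)   (complement / identity)
= not not p0   (complement / identity)
= p0   (double negation)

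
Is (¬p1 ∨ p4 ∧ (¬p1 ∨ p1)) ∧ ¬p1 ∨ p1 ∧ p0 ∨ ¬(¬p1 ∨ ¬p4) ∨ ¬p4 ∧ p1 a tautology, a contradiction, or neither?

(¬p1 ∨ p4 ∧ (¬p1 ∨ p1)) ∧ ¬p1 ∨ p1 ∧ p0 ∨ ¬(¬p1 ∨ ¬p4) ∨ ¬p4 ∧ p1
= (¬p1 ∨ p4 ∧ (¬p1 ∨ p1)) ∧ ¬p1 ∨ p1 ∧ p0 ∨ p1 ∧ p4 ∨ ¬p4 ∧ p1
= (¬p1 ∨ p4) ∧ ¬p1 ∨ p1 ∧ p0 ∨ p1 ∧ p4 ∨ ¬p4 ∧ p1
= (¬p1 ∨ p4) ∧ ¬p1 ∨ p1 ∧ p0 ∨ p1
= ¬p1 ∨ p1 ∧ p0 ∨ p1
= ¬p1 ∨ p1
= True

tautology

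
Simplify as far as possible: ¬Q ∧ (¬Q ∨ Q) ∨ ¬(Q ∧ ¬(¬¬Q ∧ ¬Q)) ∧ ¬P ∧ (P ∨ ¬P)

¬Q

¬Q ∧ (¬Q ∨ Q) ∨ ¬(Q ∧ ¬(¬¬Q ∧ ¬Q)) ∧ ¬P ∧ (P ∨ ¬P)
= ¬Q ∨ ¬(Q ∧ ¬(¬¬Q ∧ ¬Q)) ∧ ¬P ∧ (P ∨ ¬P)   [complement / identity]
= ¬Q ∨ ¬(Q ∧ (¬Q ∨ Q)) ∧ ¬P ∧ (P ∨ ¬P)   [De Morgan]
= ¬Q ∨ ¬Q ∧ ¬P ∧ (P ∨ ¬P)   [complement / identity]
= ¬Q ∨ ¬Q ∧ ¬P   [complement / identity]
= ¬Q   [absorption]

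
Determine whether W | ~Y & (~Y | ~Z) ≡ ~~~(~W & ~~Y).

E1: W | ~Y & (~Y | ~Z)
    = W | ~Y
E2: ~~~(~W & ~~Y)
    = ~(~W & ~~Y)
    = W | ~Y
Both reduce to W | ~Y, so they are equivalent.

Yes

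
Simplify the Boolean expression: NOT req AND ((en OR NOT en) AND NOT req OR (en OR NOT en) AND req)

NOT req

NOT req AND ((en OR NOT en) AND NOT req OR (en OR NOT en) AND req)
= NOT req AND (en OR NOT en)   [distribution]
= NOT req   [complement / identity]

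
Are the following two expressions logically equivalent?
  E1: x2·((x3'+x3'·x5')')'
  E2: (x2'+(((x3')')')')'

Yes

E1: x2·((x3'+x3'·x5')')'
    = x2·((x3')')'   — absorption
    = x2·x3'   — double negation
E2: (x2'+(((x3')')')')'
    = (x2'+(x3')')'   — double negation
    = x2·x3'   — De Morgan
Both reduce to x2·x3', so they are equivalent.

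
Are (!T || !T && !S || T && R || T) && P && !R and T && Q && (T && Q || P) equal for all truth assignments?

E1: (!T || !T && !S || T && R || T) && P && !R
    = (!T || !T && !S || T) && P && !R   [absorption]
    = (!T || T) && P && !R   [absorption]
    = P && !R   [complement / identity]
E2: T && Q && (T && Q || P)
    = T && Q   [absorption]
These differ: at P=1, Q=1, R=1, S=0, T=1, E1 = 0 but E2 = 1.

No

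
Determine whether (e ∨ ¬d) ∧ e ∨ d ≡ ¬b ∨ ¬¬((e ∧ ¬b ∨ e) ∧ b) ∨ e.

E1: (e ∨ ¬d) ∧ e ∨ d
    = e ∨ d   (absorption)
E2: ¬b ∨ ¬¬((e ∧ ¬b ∨ e) ∧ b) ∨ e
    = ¬b ∨ ¬¬(e ∧ b) ∨ e   (absorption)
    = ¬b ∨ e ∧ b ∨ e   (double negation)
    = ¬b ∨ e   (absorption)
These differ: at b=0, d=0, e=0, E1 = 0 but E2 = 1.

No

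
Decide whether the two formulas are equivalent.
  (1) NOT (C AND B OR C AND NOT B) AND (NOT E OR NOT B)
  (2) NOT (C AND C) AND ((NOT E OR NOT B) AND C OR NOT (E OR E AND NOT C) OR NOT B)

Yes

E1: NOT (C AND B OR C AND NOT B) AND (NOT E OR NOT B)
    = NOT C AND (NOT E OR NOT B)
E2: NOT (C AND C) AND ((NOT E OR NOT B) AND C OR NOT (E OR E AND NOT C) OR NOT B)
    = NOT (C AND C) AND ((NOT E OR NOT B) AND C OR NOT E OR NOT B)
    = NOT (C AND C) AND (NOT E OR NOT B)
    = NOT C AND (NOT E OR NOT B)
Both reduce to NOT C AND (NOT E OR NOT B), so they are equivalent.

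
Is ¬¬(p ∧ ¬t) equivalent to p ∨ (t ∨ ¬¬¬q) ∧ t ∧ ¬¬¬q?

No

E1: ¬¬(p ∧ ¬t)
    = p ∧ ¬t
E2: p ∨ (t ∨ ¬¬¬q) ∧ t ∧ ¬¬¬q
    = p ∨ (t ∨ ¬q) ∧ t ∧ ¬¬¬q
    = p ∨ t ∧ ¬¬¬q
    = p ∨ t ∧ ¬q
These differ: at p=1, q=0, t=1, E1 = 0 but E2 = 1.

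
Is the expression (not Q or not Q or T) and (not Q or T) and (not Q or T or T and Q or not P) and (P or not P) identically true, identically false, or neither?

(not Q or not Q or T) and (not Q or T) and (not Q or T or T and Q or not P) and (P or not P)
= (not Q or T) and (not Q or T) and (not Q or T or T and Q or not P) and (P or not P)   — idempotence
= (not Q or T) and (not Q or T) and (not Q or T or not P) and (P or not P)   — absorption
= (not Q or T) and (not Q or T) and (P or not P)   — absorption
= (not Q or T) and (not Q or T)   — complement / identity
= not Q or T   — idempotence
This depends on Q, T, so it is not a constant.

neither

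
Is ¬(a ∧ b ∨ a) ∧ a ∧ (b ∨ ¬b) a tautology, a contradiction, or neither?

¬(a ∧ b ∨ a) ∧ a ∧ (b ∨ ¬b)
= ¬(a ∧ b ∨ a) ∧ a
= ¬a ∧ a
= False

contradiction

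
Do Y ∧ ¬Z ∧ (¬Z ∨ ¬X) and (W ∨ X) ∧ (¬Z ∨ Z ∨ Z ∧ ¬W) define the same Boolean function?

E1: Y ∧ ¬Z ∧ (¬Z ∨ ¬X)
    = Y ∧ ¬Z
E2: (W ∨ X) ∧ (¬Z ∨ Z ∨ Z ∧ ¬W)
    = (W ∨ X) ∧ (¬Z ∨ Z)
    = W ∨ X
These differ: at W=0, X=1, Y=0, Z=1, E1 = 0 but E2 = 1.

No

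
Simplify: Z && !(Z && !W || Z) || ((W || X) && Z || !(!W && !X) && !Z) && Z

(W || X) && Z

Z && !(Z && !W || Z) || ((W || X) && Z || !(!W && !X) && !Z) && Z
= Z && !Z || ((W || X) && Z || !(!W && !X) && !Z) && Z   — absorption
= Z && !Z || ((W || X) && Z || (W || X) && !Z) && Z   — De Morgan
= ((W || X) && Z || (W || X) && !Z) && Z   — complement / identity
= (W || X) && Z   — distribution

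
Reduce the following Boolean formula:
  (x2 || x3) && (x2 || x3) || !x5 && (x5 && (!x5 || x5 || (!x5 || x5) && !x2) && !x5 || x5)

(x2 || x3) && (x2 || x3) || !x5 && (x5 && (!x5 || x5 || (!x5 || x5) && !x2) && !x5 || x5)
= (x2 || x3) && (x2 || x3) || !x5 && (x5 && (!x5 || x5) && !x5 || x5)   — absorption
= (x2 || x3) && (x2 || x3) || !x5 && (x5 && !x5 || x5)   — complement / identity
= (x2 || x3) && (x2 || x3) || !x5 && x5   — complement / identity
= x2 || x3 || !x5 && x5   — idempotence
= x2 || x3   — complement / identity

x2 || x3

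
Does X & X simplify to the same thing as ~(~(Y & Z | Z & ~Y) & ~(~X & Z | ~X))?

E1: X & X
    = X   — idempotence
E2: ~(~(Y & Z | Z & ~Y) & ~(~X & Z | ~X))
    = ~(~Z & ~(~X & Z | ~X))   — distribution
    = Z | ~X & Z | ~X   — De Morgan
    = Z | ~X   — absorption
These differ: at X=0, Y=0, Z=1, E1 = 0 but E2 = 1.

No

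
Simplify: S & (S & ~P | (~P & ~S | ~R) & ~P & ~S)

S & ~P

S & (S & ~P | (~P & ~S | ~R) & ~P & ~S)
= S & (S & ~P | ~P & ~S)
= S & ~P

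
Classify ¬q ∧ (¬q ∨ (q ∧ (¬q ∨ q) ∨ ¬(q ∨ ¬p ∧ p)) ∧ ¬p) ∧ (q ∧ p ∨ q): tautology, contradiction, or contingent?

¬q ∧ (¬q ∨ (q ∧ (¬q ∨ q) ∨ ¬(q ∨ ¬p ∧ p)) ∧ ¬p) ∧ (q ∧ p ∨ q)
= ¬q ∧ (¬q ∨ (q ∧ (¬q ∨ q) ∨ ¬q) ∧ ¬p) ∧ (q ∧ p ∨ q)   [complement / identity]
= ¬q ∧ (¬q ∨ (q ∨ ¬q) ∧ ¬p) ∧ (q ∧ p ∨ q)   [complement / identity]
= ¬q ∧ (¬q ∨ ¬p) ∧ (q ∧ p ∨ q)   [complement / identity]
= ¬q ∧ (¬q ∨ ¬p) ∧ q   [absorption]
= ¬q ∧ q   [absorption]
= False   [complement]

contradiction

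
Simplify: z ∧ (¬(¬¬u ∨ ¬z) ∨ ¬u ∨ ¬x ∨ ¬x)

z ∧ (¬(¬¬u ∨ ¬z) ∨ ¬u ∨ ¬x ∨ ¬x)
= z ∧ (¬u ∧ z ∨ ¬u ∨ ¬x ∨ ¬x)   [De Morgan]
= z ∧ (¬u ∨ ¬x ∨ ¬x)   [absorption]
= z ∧ (¬u ∨ ¬x)   [idempotence]

z ∧ (¬u ∨ ¬x)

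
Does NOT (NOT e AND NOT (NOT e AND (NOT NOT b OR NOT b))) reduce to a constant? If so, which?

yes, True

NOT (NOT e AND NOT (NOT e AND (NOT NOT b OR NOT b)))
= NOT (NOT e AND NOT (NOT e AND (b OR NOT b)))   (double negation)
= e OR NOT e AND (b OR NOT b)   (De Morgan)
= e OR NOT e   (complement / identity)
= TRUE   (complement)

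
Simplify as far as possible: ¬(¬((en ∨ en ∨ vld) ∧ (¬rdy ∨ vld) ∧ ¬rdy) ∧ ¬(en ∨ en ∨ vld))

¬(¬((en ∨ en ∨ vld) ∧ (¬rdy ∨ vld) ∧ ¬rdy) ∧ ¬(en ∨ en ∨ vld))
= (en ∨ en ∨ vld) ∧ (¬rdy ∨ vld) ∧ ¬rdy ∨ en ∨ en ∨ vld   (De Morgan)
= (en ∨ en ∨ vld) ∧ ¬rdy ∨ en ∨ en ∨ vld   (absorption)
= en ∨ en ∨ vld   (absorption)
= en ∨ vld   (idempotence)

en ∨ vld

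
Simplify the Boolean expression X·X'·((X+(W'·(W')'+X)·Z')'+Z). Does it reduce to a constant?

0

X·X'·((X+(W'·(W')'+X)·Z')'+Z)
= X·X'·((X+(W'·W+X)·Z')'+Z)
= X·X'·((X+X·Z')'+Z)
= X·X'·(X'+Z)
= X·X'
= 0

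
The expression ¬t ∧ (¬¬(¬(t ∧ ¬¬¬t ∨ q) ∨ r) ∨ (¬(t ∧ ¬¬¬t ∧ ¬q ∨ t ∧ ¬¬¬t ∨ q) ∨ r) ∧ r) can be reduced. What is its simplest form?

¬t ∧ (¬q ∨ r)

¬t ∧ (¬¬(¬(t ∧ ¬¬¬t ∨ q) ∨ r) ∨ (¬(t ∧ ¬¬¬t ∧ ¬q ∨ t ∧ ¬¬¬t ∨ q) ∨ r) ∧ r)
= ¬t ∧ (¬(t ∧ ¬¬¬t ∨ q) ∨ r ∨ (¬(t ∧ ¬¬¬t ∧ ¬q ∨ t ∧ ¬¬¬t ∨ q) ∨ r) ∧ r)
= ¬t ∧ (¬(t ∧ ¬¬¬t ∨ q) ∨ r ∨ (¬(t ∧ ¬¬¬t ∨ q) ∨ r) ∧ r)
= ¬t ∧ (¬(t ∧ ¬¬¬t ∨ q) ∨ r)
= ¬t ∧ (¬(t ∧ ¬t ∨ q) ∨ r)
= ¬t ∧ (¬q ∨ r)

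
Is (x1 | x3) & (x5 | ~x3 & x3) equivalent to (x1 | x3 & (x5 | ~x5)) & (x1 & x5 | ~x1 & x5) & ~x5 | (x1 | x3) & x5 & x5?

E1: (x1 | x3) & (x5 | ~x3 & x3)
    = (x1 | x3) & x5   — complement / identity
E2: (x1 | x3 & (x5 | ~x5)) & (x1 & x5 | ~x1 & x5) & ~x5 | (x1 | x3) & x5 & x5
    = (x1 | x3 & (x5 | ~x5)) & x5 & ~x5 | (x1 | x3) & x5 & x5   — distribution
    = (x1 | x3) & x5 & ~x5 | (x1 | x3) & x5 & x5   — complement / identity
    = (x1 | x3) & x5   — distribution
Both reduce to (x1 | x3) & x5, so they are equivalent.

Yes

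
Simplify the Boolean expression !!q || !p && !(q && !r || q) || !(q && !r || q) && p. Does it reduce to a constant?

!!q || !p && !(q && !r || q) || !(q && !r || q) && p
= !!q || !(q && !r || q)
= !!q || !q
= q || !q
= true

true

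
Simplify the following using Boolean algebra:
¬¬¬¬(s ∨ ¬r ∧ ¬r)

s ∨ ¬r

¬¬¬¬(s ∨ ¬r ∧ ¬r)
= ¬¬¬¬(s ∨ ¬r)
= ¬¬(s ∨ ¬r)
= s ∨ ¬r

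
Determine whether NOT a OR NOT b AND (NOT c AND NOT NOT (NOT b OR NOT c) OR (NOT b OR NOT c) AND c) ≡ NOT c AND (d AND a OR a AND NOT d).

No

E1: NOT a OR NOT b AND (NOT c AND NOT NOT (NOT b OR NOT c) OR (NOT b OR NOT c) AND c)
    = NOT a OR NOT b AND (NOT c AND (NOT b OR NOT c) OR (NOT b OR NOT c) AND c)
    = NOT a OR NOT b AND (NOT b OR NOT c)
    = NOT a OR NOT b
E2: NOT c AND (d AND a OR a AND NOT d)
    = NOT c AND a
These differ: at a=0, b=0, c=0, d=0, E1 = 1 but E2 = 0.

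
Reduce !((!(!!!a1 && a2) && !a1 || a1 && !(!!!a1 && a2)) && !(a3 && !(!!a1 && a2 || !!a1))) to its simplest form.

!((!(!!!a1 && a2) && !a1 || a1 && !(!!!a1 && a2)) && !(a3 && !(!!a1 && a2 || !!a1)))
= !((!(!!!a1 && a2) && !a1 || a1 && !(!!!a1 && a2)) && !(a3 && !!!a1))   (absorption)
= !(!(!!!a1 && a2) && !(a3 && !!!a1))   (distribution)
= !!!a1 && a2 || a3 && !!!a1   (De Morgan)
= !!!a1 && (a2 || a3)   (distribution)
= !a1 && (a2 || a3)   (double negation)

!a1 && (a2 || a3)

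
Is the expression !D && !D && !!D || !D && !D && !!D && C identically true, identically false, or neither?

identically false

!D && !D && !!D || !D && !D && !!D && C
= !D && !D && !!D   — absorption
= !D && !!D   — idempotence
= !D && D   — double negation
= false   — complement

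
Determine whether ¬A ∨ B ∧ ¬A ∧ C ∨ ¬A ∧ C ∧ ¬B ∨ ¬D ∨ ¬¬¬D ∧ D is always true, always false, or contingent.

¬A ∨ B ∧ ¬A ∧ C ∨ ¬A ∧ C ∧ ¬B ∨ ¬D ∨ ¬¬¬D ∧ D
= ¬A ∨ B ∧ ¬A ∧ C ∨ ¬A ∧ C ∧ ¬B ∨ ¬D ∨ ¬D ∧ D   [double negation]
= ¬A ∨ B ∧ ¬A ∧ C ∨ ¬A ∧ C ∧ ¬B ∨ ¬D   [complement / identity]
= ¬A ∨ ¬A ∧ C ∨ ¬D   [distribution]
= ¬A ∨ ¬D   [absorption]
This depends on A, D, so it is not a constant.

contingent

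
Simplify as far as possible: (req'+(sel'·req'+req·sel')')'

req·sel'

(req'+(sel'·req'+req·sel')')'
= (req'+(sel')')'
= req·sel'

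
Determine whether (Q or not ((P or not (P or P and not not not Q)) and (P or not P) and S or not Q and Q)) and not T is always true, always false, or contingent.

contingent

(Q or not ((P or not (P or P and not not not Q)) and (P or not P) and S or not Q and Q)) and not T
= (Q or not ((P or not (P or P and not Q)) and (P or not P) and S or not Q and Q)) and not T
= (Q or not ((P or not (P or P and not Q)) and (P or not P) and S)) and not T
= (Q or not ((P or not P) and (P or not P) and S)) and not T
= (Q or not ((P or not P) and S)) and not T
= (Q or not S) and not T
This depends on Q, S, T, so it is not a constant.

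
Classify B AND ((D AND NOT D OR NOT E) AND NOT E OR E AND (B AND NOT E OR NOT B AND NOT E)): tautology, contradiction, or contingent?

contingent

B AND ((D AND NOT D OR NOT E) AND NOT E OR E AND (B AND NOT E OR NOT B AND NOT E))
= B AND ((D AND NOT D OR NOT E) AND NOT E OR E AND NOT E)   (distribution)
= B AND (NOT E AND NOT E OR E AND NOT E)   (complement / identity)
= B AND NOT E   (distribution)
This depends on B, E, so it is not a constant.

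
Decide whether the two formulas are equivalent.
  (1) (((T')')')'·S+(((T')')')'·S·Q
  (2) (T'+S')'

E1: (((T')')')'·S+(((T')')')'·S·Q
    = (((T')')')'·S   (absorption)
    = (T')'·S   (double negation)
    = T·S   (double negation)
E2: (T'+S')'
    = T·S   (De Morgan)
Both reduce to T·S, so they are equivalent.

Yes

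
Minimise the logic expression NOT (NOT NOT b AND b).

NOT (NOT NOT b AND b)
= NOT (b AND b)   [double negation]
= NOT b   [idempotence]

NOT b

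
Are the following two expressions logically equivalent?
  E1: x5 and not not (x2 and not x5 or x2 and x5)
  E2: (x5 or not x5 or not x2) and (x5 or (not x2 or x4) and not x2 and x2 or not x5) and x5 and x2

Yes

E1: x5 and not not (x2 and not x5 or x2 and x5)
    = x5 and (x2 and not x5 or x2 and x5)   — double negation
    = x5 and x2   — distribution
E2: (x5 or not x5 or not x2) and (x5 or (not x2 or x4) and not x2 and x2 or not x5) and x5 and x2
    = (x5 or not x5 or not x2) and (x5 or not x2 and x2 or not x5) and x5 and x2   — absorption
    = (x5 or not x5 or not x2) and (x5 or not x5) and x5 and x2   — complement / identity
    = (x5 or not x5) and x5 and x2   — absorption
    = x5 and x2   — complement / identity
Both reduce to x5 and x2, so they are equivalent.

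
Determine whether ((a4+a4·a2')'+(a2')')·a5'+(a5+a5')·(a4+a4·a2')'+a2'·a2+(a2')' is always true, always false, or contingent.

contingent

((a4+a4·a2')'+(a2')')·a5'+(a5+a5')·(a4+a4·a2')'+a2'·a2+(a2')'
= ((a4+a4·a2')'+(a2')')·a5'+(a5+a5')·(a4+a4·a2')'+(a2')'   — complement / identity
= ((a4+a4·a2')'+(a2')')·a5'+(a4+a4·a2')'+(a2')'   — complement / identity
= (a4+a4·a2')'+(a2')'   — absorption
= (a4+a4·a2')'+a2   — double negation
= a4'+a2   — absorption
This depends on a2, a4, so it is not a constant.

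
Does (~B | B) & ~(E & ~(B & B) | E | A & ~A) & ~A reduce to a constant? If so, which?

no

(~B | B) & ~(E & ~(B & B) | E | A & ~A) & ~A
= (~B | B) & ~(E & ~(B & B) | E) & ~A   (complement / identity)
= (~B | B) & ~(E & ~B | E) & ~A   (idempotence)
= ~(E & ~B | E) & ~A   (complement / identity)
= ~E & ~A   (absorption)
This depends on A, E, so it is not a constant.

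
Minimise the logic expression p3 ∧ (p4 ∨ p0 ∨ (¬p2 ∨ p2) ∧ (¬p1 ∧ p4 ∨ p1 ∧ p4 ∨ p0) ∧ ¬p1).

p3 ∧ (p4 ∨ p0)

p3 ∧ (p4 ∨ p0 ∨ (¬p2 ∨ p2) ∧ (¬p1 ∧ p4 ∨ p1 ∧ p4 ∨ p0) ∧ ¬p1)
= p3 ∧ (p4 ∨ p0 ∨ (¬p2 ∨ p2) ∧ (p4 ∨ p0) ∧ ¬p1)   (distribution)
= p3 ∧ (p4 ∨ p0 ∨ (p4 ∨ p0) ∧ ¬p1)   (complement / identity)
= p3 ∧ (p4 ∨ p0)   (absorption)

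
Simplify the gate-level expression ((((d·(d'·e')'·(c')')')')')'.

((((d·(d'·e')'·(c')')')')')'
= ((((d·(d+e)·(c')')')')')'   — De Morgan
= ((((d·(c')')')')')'   — absorption
= ((d·(c')')')'   — double negation
= d·(c')'   — double negation
= d·c   — double negation

d·c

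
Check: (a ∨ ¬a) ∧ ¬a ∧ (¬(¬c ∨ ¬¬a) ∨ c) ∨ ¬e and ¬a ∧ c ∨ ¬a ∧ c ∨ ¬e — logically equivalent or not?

Yes

E1: (a ∨ ¬a) ∧ ¬a ∧ (¬(¬c ∨ ¬¬a) ∨ c) ∨ ¬e
    = ¬a ∧ (¬(¬c ∨ ¬¬a) ∨ c) ∨ ¬e   — complement / identity
    = ¬a ∧ (c ∧ ¬a ∨ c) ∨ ¬e   — De Morgan
    = ¬a ∧ c ∨ ¬e   — absorption
E2: ¬a ∧ c ∨ ¬a ∧ c ∨ ¬e
    = ¬a ∧ c ∨ ¬e   — idempotence
Both reduce to ¬a ∧ c ∨ ¬e, so they are equivalent.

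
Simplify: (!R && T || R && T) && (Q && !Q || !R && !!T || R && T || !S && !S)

T

(!R && T || R && T) && (Q && !Q || !R && !!T || R && T || !S && !S)
= (!R && T || R && T) && (!R && !!T || R && T || !S && !S)   [complement / identity]
= (!R && T || R && T) && (!R && !!T || R && T || !S)   [idempotence]
= (!R && T || R && T) && (!R && T || R && T || !S)   [double negation]
= !R && T || R && T   [absorption]
= T   [distribution]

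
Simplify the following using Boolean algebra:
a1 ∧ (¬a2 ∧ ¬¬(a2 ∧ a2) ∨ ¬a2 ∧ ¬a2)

a1 ∧ ¬a2

a1 ∧ (¬a2 ∧ ¬¬(a2 ∧ a2) ∨ ¬a2 ∧ ¬a2)
= a1 ∧ (¬a2 ∧ a2 ∧ a2 ∨ ¬a2 ∧ ¬a2)   (double negation)
= a1 ∧ (¬a2 ∧ a2 ∨ ¬a2 ∧ ¬a2)   (idempotence)
= a1 ∧ ¬a2   (distribution)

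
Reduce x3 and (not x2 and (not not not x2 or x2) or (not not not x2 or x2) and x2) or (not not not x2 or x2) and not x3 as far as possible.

True

x3 and (not x2 and (not not not x2 or x2) or (not not not x2 or x2) and x2) or (not not not x2 or x2) and not x3
= x3 and (not not not x2 or x2) or (not not not x2 or x2) and not x3
= not not not x2 or x2
= not x2 or x2
= True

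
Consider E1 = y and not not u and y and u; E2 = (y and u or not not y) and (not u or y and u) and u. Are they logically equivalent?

E1: y and not not u and y and u
    = y and u and y and u   — double negation
    = y and u   — idempotence
E2: (y and u or not not y) and (not u or y and u) and u
    = (y and u or y) and (not u or y and u) and u   — double negation
    = (y and not u or y and u) and u   — distribution
    = y and u   — distribution
Both reduce to y and u, so they are equivalent.

Yes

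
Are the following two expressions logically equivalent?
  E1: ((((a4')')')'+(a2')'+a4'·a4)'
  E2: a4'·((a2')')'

E1: ((((a4')')')'+(a2')'+a4'·a4)'
    = ((a4')'+(a2')'+a4'·a4)'   [double negation]
    = ((a4')'+(a2')')'   [complement / identity]
    = a4'·a2'   [De Morgan]
E2: a4'·((a2')')'
    = a4'·a2'   [double negation]
Both reduce to a4'·a2', so they are equivalent.

Yes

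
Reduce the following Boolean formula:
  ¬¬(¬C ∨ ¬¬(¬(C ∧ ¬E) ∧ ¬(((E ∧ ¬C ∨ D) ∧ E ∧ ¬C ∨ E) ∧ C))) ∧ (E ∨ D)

¬¬(¬C ∨ ¬¬(¬(C ∧ ¬E) ∧ ¬(((E ∧ ¬C ∨ D) ∧ E ∧ ¬C ∨ E) ∧ C))) ∧ (E ∨ D)
= ¬¬(¬C ∨ ¬¬(¬(C ∧ ¬E) ∧ ¬((E ∧ ¬C ∨ E) ∧ C))) ∧ (E ∨ D)   — absorption
= ¬¬(¬C ∨ ¬(C ∧ ¬E ∨ (E ∧ ¬C ∨ E) ∧ C)) ∧ (E ∨ D)   — De Morgan
= ¬¬(¬C ∨ ¬(C ∧ ¬E ∨ E ∧ C)) ∧ (E ∨ D)   — absorption
= (¬C ∨ ¬(C ∧ ¬E ∨ E ∧ C)) ∧ (E ∨ D)   — double negation
= (¬C ∨ ¬C) ∧ (E ∨ D)   — distribution
= ¬C ∧ (E ∨ D)   — idempotence

¬C ∧ (E ∨ D)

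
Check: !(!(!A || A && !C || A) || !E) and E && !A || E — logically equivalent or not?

Yes

E1: !(!(!A || A && !C || A) || !E)
    = !(!(!A || A) || !E)
    = (!A || A) && E
    = E
E2: E && !A || E
    = E
Both reduce to E, so they are equivalent.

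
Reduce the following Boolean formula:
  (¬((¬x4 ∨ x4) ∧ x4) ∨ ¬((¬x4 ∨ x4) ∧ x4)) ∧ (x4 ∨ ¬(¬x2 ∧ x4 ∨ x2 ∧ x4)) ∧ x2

¬x4 ∧ x2

(¬((¬x4 ∨ x4) ∧ x4) ∨ ¬((¬x4 ∨ x4) ∧ x4)) ∧ (x4 ∨ ¬(¬x2 ∧ x4 ∨ x2 ∧ x4)) ∧ x2
= (¬((¬x4 ∨ x4) ∧ x4) ∨ ¬((¬x4 ∨ x4) ∧ x4)) ∧ (x4 ∨ ¬x4) ∧ x2   [distribution]
= ¬((¬x4 ∨ x4) ∧ x4) ∧ (x4 ∨ ¬x4) ∧ x2   [idempotence]
= ¬((¬x4 ∨ x4) ∧ x4) ∧ x2   [complement / identity]
= ¬x4 ∧ x2   [complement / identity]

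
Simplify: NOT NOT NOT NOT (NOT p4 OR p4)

TRUE

NOT NOT NOT NOT (NOT p4 OR p4)
= NOT NOT (NOT p4 OR p4)   — double negation
= NOT p4 OR p4   — double negation
= TRUE   — complement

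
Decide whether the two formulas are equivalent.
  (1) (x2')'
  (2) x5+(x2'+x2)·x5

E1: (x2')'
    = x2   (double negation)
E2: x5+(x2'+x2)·x5
    = x5+x5   (complement / identity)
    = x5   (idempotence)
These differ: at x2=0, x5=1, E1 = 0 but E2 = 1.

No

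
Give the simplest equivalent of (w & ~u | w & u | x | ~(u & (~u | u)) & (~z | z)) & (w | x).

w | x

(w & ~u | w & u | x | ~(u & (~u | u)) & (~z | z)) & (w | x)
= (w & ~u | w & u | x | ~u & (~z | z)) & (w | x)   (complement / identity)
= (w & ~u | w & u | x | ~u) & (w | x)   (complement / identity)
= (w | x | ~u) & (w | x)   (distribution)
= w | x   (absorption)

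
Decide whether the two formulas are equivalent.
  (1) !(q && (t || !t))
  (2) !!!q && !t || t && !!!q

E1: !(q && (t || !t))
    = !q   — complement / identity
E2: !!!q && !t || t && !!!q
    = !!!q   — distribution
    = !q   — double negation
Both reduce to !q, so they are equivalent.

Yes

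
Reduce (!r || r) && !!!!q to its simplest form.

(!r || r) && !!!!q
= !!!!q   — complement / identity
= !!q   — double negation
= q   — double negation

q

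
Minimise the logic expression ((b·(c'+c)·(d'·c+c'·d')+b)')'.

b

((b·(c'+c)·(d'·c+c'·d')+b)')'
= ((b·(d'·c+c'·d')+b)')'   (complement / identity)
= ((b·d'+b)')'   (distribution)
= (b')'   (absorption)
= b   (double negation)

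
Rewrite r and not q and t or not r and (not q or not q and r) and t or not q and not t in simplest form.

not q

r and not q and t or not r and (not q or not q and r) and t or not q and not t
= r and not q and t or not r and not q and t or not q and not t   — absorption
= not q and t or not q and not t   — distribution
= not q   — distribution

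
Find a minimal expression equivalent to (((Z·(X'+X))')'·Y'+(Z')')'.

(((Z·(X'+X))')'·Y'+(Z')')'
= ((Z')'·Y'+(Z')')'   — complement / identity
= ((Z')')'   — absorption
= Z'   — double negation

Z'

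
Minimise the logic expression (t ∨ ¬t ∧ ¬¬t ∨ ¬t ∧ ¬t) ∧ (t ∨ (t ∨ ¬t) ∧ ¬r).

t ∨ ¬r

(t ∨ ¬t ∧ ¬¬t ∨ ¬t ∧ ¬t) ∧ (t ∨ (t ∨ ¬t) ∧ ¬r)
= (t ∨ ¬t ∧ t ∨ ¬t ∧ ¬t) ∧ (t ∨ (t ∨ ¬t) ∧ ¬r)   — double negation
= (t ∨ ¬t) ∧ (t ∨ (t ∨ ¬t) ∧ ¬r)   — distribution
= (t ∨ ¬t) ∧ (t ∨ ¬r)   — complement / identity
= t ∨ ¬r   — complement / identity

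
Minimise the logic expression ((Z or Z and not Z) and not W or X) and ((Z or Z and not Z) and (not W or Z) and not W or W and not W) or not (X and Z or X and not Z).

Z and not W or not X

((Z or Z and not Z) and not W or X) and ((Z or Z and not Z) and (not W or Z) and not W or W and not W) or not (X and Z or X and not Z)
= ((Z or Z and not Z) and not W or X) and (Z or Z and not Z) and (not W or Z) and not W or not (X and Z or X and not Z)   — complement / identity
= ((Z or Z and not Z) and not W or X) and (Z or Z and not Z) and not W or not (X and Z or X and not Z)   — absorption
= (Z or Z and not Z) and not W or not (X and Z or X and not Z)   — absorption
= Z and not W or not (X and Z or X and not Z)   — complement / identity
= Z and not W or not X   — distribution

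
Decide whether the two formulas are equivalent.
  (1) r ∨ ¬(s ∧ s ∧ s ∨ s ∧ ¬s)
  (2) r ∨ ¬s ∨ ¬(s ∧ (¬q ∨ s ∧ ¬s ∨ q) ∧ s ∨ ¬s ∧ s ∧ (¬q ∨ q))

E1: r ∨ ¬(s ∧ s ∧ s ∨ s ∧ ¬s)
    = r ∨ ¬(s ∧ s ∨ s ∧ ¬s)   (idempotence)
    = r ∨ ¬s   (distribution)
E2: r ∨ ¬s ∨ ¬(s ∧ (¬q ∨ s ∧ ¬s ∨ q) ∧ s ∨ ¬s ∧ s ∧ (¬q ∨ q))
    = r ∨ ¬s ∨ ¬(s ∧ (¬q ∨ q) ∧ s ∨ ¬s ∧ s ∧ (¬q ∨ q))   (complement / identity)
    = r ∨ ¬s ∨ ¬(s ∧ (¬q ∨ q))   (distribution)
    = r ∨ ¬s ∨ ¬s   (complement / identity)
    = r ∨ ¬s   (idempotence)
Both reduce to r ∨ ¬s, so they are equivalent.

Yes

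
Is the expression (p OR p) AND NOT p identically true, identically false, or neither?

(p OR p) AND NOT p
= p AND NOT p   — idempotence
= FALSE   — complement

identically false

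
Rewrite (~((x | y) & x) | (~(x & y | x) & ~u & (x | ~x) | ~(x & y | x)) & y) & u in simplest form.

~x & u

(~((x | y) & x) | (~(x & y | x) & ~u & (x | ~x) | ~(x & y | x)) & y) & u
= (~x | (~(x & y | x) & ~u & (x | ~x) | ~(x & y | x)) & y) & u   (absorption)
= (~x | (~(x & y | x) & ~u | ~(x & y | x)) & y) & u   (complement / identity)
= (~x | ~(x & y | x) & y) & u   (absorption)
= (~x | ~x & y) & u   (absorption)
= ~x & u   (absorption)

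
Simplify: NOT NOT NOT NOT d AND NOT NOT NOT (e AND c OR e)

NOT NOT NOT NOT d AND NOT NOT NOT (e AND c OR e)
= NOT NOT d AND NOT NOT NOT (e AND c OR e)
= NOT NOT d AND NOT (e AND c OR e)
= NOT NOT d AND NOT e
= d AND NOT e

d AND NOT e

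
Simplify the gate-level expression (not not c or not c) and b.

(not not c or not c) and b
= (c or not c) and b   — double negation
= b   — complement / identity

b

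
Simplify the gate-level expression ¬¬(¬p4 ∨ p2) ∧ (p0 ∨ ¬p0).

¬¬(¬p4 ∨ p2) ∧ (p0 ∨ ¬p0)
= ¬¬(¬p4 ∨ p2)   (complement / identity)
= ¬p4 ∨ p2   (double negation)

¬p4 ∨ p2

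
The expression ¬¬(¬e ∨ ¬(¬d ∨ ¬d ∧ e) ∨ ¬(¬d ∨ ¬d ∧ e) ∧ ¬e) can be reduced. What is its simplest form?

¬e ∨ d

¬¬(¬e ∨ ¬(¬d ∨ ¬d ∧ e) ∨ ¬(¬d ∨ ¬d ∧ e) ∧ ¬e)
= ¬¬(¬e ∨ ¬(¬d ∨ ¬d ∧ e))
= ¬e ∨ ¬(¬d ∨ ¬d ∧ e)
= ¬e ∨ ¬¬d
= ¬e ∨ d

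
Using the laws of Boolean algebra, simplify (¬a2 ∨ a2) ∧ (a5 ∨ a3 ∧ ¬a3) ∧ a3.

(¬a2 ∨ a2) ∧ (a5 ∨ a3 ∧ ¬a3) ∧ a3
= (¬a2 ∨ a2) ∧ a5 ∧ a3   (complement / identity)
= a5 ∧ a3   (complement / identity)

a5 ∧ a3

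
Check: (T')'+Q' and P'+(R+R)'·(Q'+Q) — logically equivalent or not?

No

E1: (T')'+Q'
    = T+Q'
E2: P'+(R+R)'·(Q'+Q)
    = P'+R'·(Q'+Q)
    = P'+R'
These differ: at P=0, Q=1, R=1, T=0, E1 = 0 but E2 = 1.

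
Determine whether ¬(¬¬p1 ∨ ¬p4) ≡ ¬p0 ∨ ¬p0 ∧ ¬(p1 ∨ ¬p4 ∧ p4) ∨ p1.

No

E1: ¬(¬¬p1 ∨ ¬p4)
    = ¬p1 ∧ p4   (De Morgan)
E2: ¬p0 ∨ ¬p0 ∧ ¬(p1 ∨ ¬p4 ∧ p4) ∨ p1
    = ¬p0 ∨ ¬p0 ∧ ¬p1 ∨ p1   (complement / identity)
    = ¬p0 ∨ p1   (absorption)
These differ: at p0=0, p1=1, p4=0, E1 = 0 but E2 = 1.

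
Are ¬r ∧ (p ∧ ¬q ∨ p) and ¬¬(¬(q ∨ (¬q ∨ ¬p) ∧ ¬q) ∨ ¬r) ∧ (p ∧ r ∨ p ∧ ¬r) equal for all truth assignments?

Yes

E1: ¬r ∧ (p ∧ ¬q ∨ p)
    = ¬r ∧ p
E2: ¬¬(¬(q ∨ (¬q ∨ ¬p) ∧ ¬q) ∨ ¬r) ∧ (p ∧ r ∨ p ∧ ¬r)
    = ¬((q ∨ (¬q ∨ ¬p) ∧ ¬q) ∧ r) ∧ (p ∧ r ∨ p ∧ ¬r)
    = ¬((q ∨ ¬q) ∧ r) ∧ (p ∧ r ∨ p ∧ ¬r)
    = ¬r ∧ (p ∧ r ∨ p ∧ ¬r)
    = ¬r ∧ p
Both reduce to ¬r ∧ p, so they are equivalent.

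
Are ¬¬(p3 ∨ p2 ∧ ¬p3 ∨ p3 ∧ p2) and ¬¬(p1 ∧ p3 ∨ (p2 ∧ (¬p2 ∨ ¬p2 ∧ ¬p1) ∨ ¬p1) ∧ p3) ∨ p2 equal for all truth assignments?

E1: ¬¬(p3 ∨ p2 ∧ ¬p3 ∨ p3 ∧ p2)
    = ¬¬(p3 ∨ p2)   (distribution)
    = p3 ∨ p2   (double negation)
E2: ¬¬(p1 ∧ p3 ∨ (p2 ∧ (¬p2 ∨ ¬p2 ∧ ¬p1) ∨ ¬p1) ∧ p3) ∨ p2
    = ¬¬(p1 ∧ p3 ∨ (p2 ∧ ¬p2 ∨ ¬p1) ∧ p3) ∨ p2   (absorption)
    = ¬¬(p1 ∧ p3 ∨ ¬p1 ∧ p3) ∨ p2   (complement / identity)
    = ¬¬p3 ∨ p2   (distribution)
    = p3 ∨ p2   (double negation)
Both reduce to p3 ∨ p2, so they are equivalent.

Yes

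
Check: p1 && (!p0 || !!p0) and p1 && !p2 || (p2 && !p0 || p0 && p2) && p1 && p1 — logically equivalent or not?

Yes

E1: p1 && (!p0 || !!p0)
    = p1 && (!p0 || p0)
    = p1
E2: p1 && !p2 || (p2 && !p0 || p0 && p2) && p1 && p1
    = p1 && !p2 || (p2 && !p0 || p0 && p2) && p1
    = p1 && !p2 || p2 && p1
    = p1
Both reduce to p1, so they are equivalent.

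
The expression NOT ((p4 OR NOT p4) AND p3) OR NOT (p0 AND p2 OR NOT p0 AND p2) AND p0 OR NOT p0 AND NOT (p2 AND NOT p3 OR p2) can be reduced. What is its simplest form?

NOT ((p4 OR NOT p4) AND p3) OR NOT (p0 AND p2 OR NOT p0 AND p2) AND p0 OR NOT p0 AND NOT (p2 AND NOT p3 OR p2)
= NOT ((p4 OR NOT p4) AND p3) OR NOT p2 AND p0 OR NOT p0 AND NOT (p2 AND NOT p3 OR p2)   (distribution)
= NOT ((p4 OR NOT p4) AND p3) OR NOT p2 AND p0 OR NOT p0 AND NOT p2   (absorption)
= NOT p3 OR NOT p2 AND p0 OR NOT p0 AND NOT p2   (complement / identity)
= NOT p3 OR NOT p2   (distribution)

NOT p3 OR NOT p2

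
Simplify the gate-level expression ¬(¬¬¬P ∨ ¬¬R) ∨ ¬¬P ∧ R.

¬(¬¬¬P ∨ ¬¬R) ∨ ¬¬P ∧ R
= ¬¬P ∧ ¬R ∨ ¬¬P ∧ R   (De Morgan)
= ¬¬P   (distribution)
= P   (double negation)

P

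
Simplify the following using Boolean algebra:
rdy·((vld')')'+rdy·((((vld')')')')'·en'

rdy·((vld')')'+rdy·((((vld')')')')'·en'
= rdy·((vld')')'+rdy·((vld')')'·en'   (double negation)
= rdy·((vld')')'   (absorption)
= rdy·vld'   (double negation)

rdy·vld'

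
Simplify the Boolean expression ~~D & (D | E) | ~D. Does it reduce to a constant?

1

~~D & (D | E) | ~D
= D & (D | E) | ~D   [double negation]
= D | ~D   [absorption]
= 1   [complement]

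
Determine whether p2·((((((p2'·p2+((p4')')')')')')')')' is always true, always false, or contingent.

p2·((((((p2'·p2+((p4')')')')')')')')'
= p2·((((((p2'·p2+p4')')')')')')'   — double negation
= p2·((((((p4')')')')')')'   — complement / identity
= p2·((((p4')')')')'   — double negation
= p2·((p4')')'   — double negation
= p2·p4'   — double negation
This depends on p2, p4, so it is not a constant.

contingent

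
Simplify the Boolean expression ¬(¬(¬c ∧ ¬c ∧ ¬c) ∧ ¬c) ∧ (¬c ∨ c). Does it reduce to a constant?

True

¬(¬(¬c ∧ ¬c ∧ ¬c) ∧ ¬c) ∧ (¬c ∨ c)
= ¬(¬(¬c ∧ ¬c) ∧ ¬c) ∧ (¬c ∨ c)   — idempotence
= ¬(¬(¬c ∧ ¬c) ∧ ¬c)   — complement / identity
= ¬c ∧ ¬c ∨ c   — De Morgan
= ¬c ∨ c   — idempotence
= True   — complement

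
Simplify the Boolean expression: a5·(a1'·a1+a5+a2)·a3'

a5·a3'

a5·(a1'·a1+a5+a2)·a3'
= a5·(a5+a2)·a3'   (complement / identity)
= a5·a3'   (absorption)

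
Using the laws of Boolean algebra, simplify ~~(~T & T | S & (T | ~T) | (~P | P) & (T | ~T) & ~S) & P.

~~(~T & T | S & (T | ~T) | (~P | P) & (T | ~T) & ~S) & P
= ~~(S & (T | ~T) | (~P | P) & (T | ~T) & ~S) & P   [complement / identity]
= ~~(S & (T | ~T) | (T | ~T) & ~S) & P   [complement / identity]
= ~~(T | ~T) & P   [distribution]
= (T | ~T) & P   [double negation]
= P   [complement / identity]

P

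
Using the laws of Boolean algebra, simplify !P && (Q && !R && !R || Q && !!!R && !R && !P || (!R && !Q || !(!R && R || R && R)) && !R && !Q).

!P && (Q && !R && !R || Q && !!!R && !R && !P || (!R && !Q || !(!R && R || R && R)) && !R && !Q)
= !P && (Q && !R && !R || Q && !R && !R && !P || (!R && !Q || !(!R && R || R && R)) && !R && !Q)   (double negation)
= !P && (Q && !R && !R || Q && !R && !R && !P || (!R && !Q || !R) && !R && !Q)   (distribution)
= !P && (Q && !R && !R || Q && !R && !R && !P || !R && !R && !Q)   (absorption)
= !P && (Q && !R && !R || !R && !R && !Q)   (absorption)
= !P && !R && !R   (distribution)
= !P && !R   (idempotence)

!P && !R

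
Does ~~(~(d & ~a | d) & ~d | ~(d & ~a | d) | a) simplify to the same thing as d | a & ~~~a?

E1: ~~(~(d & ~a | d) & ~d | ~(d & ~a | d) | a)
    = ~~(~(d & ~a | d) | a)   (absorption)
    = ~(d & ~a | d) | a   (double negation)
    = ~d | a   (absorption)
E2: d | a & ~~~a
    = d | a & ~a   (double negation)
    = d   (complement / identity)
These differ: at a=0, d=0, E1 = 1 but E2 = 0.

No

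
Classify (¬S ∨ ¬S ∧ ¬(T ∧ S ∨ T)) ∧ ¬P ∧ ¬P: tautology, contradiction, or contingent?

contingent

(¬S ∨ ¬S ∧ ¬(T ∧ S ∨ T)) ∧ ¬P ∧ ¬P
= (¬S ∨ ¬S ∧ ¬T) ∧ ¬P ∧ ¬P   — absorption
= ¬S ∧ ¬P ∧ ¬P   — absorption
= ¬S ∧ ¬P   — idempotence
This depends on P, S, so it is not a constant.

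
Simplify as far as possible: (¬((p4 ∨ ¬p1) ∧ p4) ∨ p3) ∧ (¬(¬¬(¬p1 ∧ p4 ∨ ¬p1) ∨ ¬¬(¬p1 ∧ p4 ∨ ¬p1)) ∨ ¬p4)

(¬((p4 ∨ ¬p1) ∧ p4) ∨ p3) ∧ (¬(¬¬(¬p1 ∧ p4 ∨ ¬p1) ∨ ¬¬(¬p1 ∧ p4 ∨ ¬p1)) ∨ ¬p4)
= (¬p4 ∨ p3) ∧ (¬(¬¬(¬p1 ∧ p4 ∨ ¬p1) ∨ ¬¬(¬p1 ∧ p4 ∨ ¬p1)) ∨ ¬p4)   [absorption]
= ¬p4 ∨ p3 ∧ ¬(¬¬(¬p1 ∧ p4 ∨ ¬p1) ∨ ¬¬(¬p1 ∧ p4 ∨ ¬p1))   [distribution]
= ¬p4 ∨ p3 ∧ ¬(¬p1 ∧ p4 ∨ ¬p1) ∧ ¬(¬p1 ∧ p4 ∨ ¬p1)   [De Morgan]
= ¬p4 ∨ p3 ∧ ¬(¬p1 ∧ p4 ∨ ¬p1)   [idempotence]
= ¬p4 ∨ p3 ∧ ¬¬p1   [absorption]
= ¬p4 ∨ p3 ∧ p1   [double negation]

¬p4 ∨ p3 ∧ p1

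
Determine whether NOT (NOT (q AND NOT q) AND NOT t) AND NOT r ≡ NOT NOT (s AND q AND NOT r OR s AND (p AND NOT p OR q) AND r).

E1: NOT (NOT (q AND NOT q) AND NOT t) AND NOT r
    = (q AND NOT q OR t) AND NOT r   (De Morgan)
    = t AND NOT r   (complement / identity)
E2: NOT NOT (s AND q AND NOT r OR s AND (p AND NOT p OR q) AND r)
    = NOT NOT (s AND q AND NOT r OR s AND q AND r)   (complement / identity)
    = NOT NOT (s AND q)   (distribution)
    = s AND q   (double negation)
These differ: at p=0, q=1, r=0, s=0, t=1, E1 = 1 but E2 = 0.

No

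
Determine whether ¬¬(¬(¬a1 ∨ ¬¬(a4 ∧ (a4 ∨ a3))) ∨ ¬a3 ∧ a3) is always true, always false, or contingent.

contingent

¬¬(¬(¬a1 ∨ ¬¬(a4 ∧ (a4 ∨ a3))) ∨ ¬a3 ∧ a3)
= ¬¬(a1 ∧ ¬(a4 ∧ (a4 ∨ a3)) ∨ ¬a3 ∧ a3)   (De Morgan)
= a1 ∧ ¬(a4 ∧ (a4 ∨ a3)) ∨ ¬a3 ∧ a3   (double negation)
= a1 ∧ ¬a4 ∨ ¬a3 ∧ a3   (absorption)
= a1 ∧ ¬a4   (complement / identity)
This depends on a1, a4, so it is not a constant.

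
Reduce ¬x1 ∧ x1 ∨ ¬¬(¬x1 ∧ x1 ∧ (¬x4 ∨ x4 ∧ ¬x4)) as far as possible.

¬x1 ∧ x1 ∨ ¬¬(¬x1 ∧ x1 ∧ (¬x4 ∨ x4 ∧ ¬x4))
= ¬x1 ∧ x1 ∨ ¬¬(¬x1 ∧ x1 ∧ ¬x4)   (complement / identity)
= ¬x1 ∧ x1 ∨ ¬x1 ∧ x1 ∧ ¬x4   (double negation)
= ¬x1 ∧ x1   (absorption)
= False   (complement)

False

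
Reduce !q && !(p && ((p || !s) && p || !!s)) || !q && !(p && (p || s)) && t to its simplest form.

!q && !(p && ((p || !s) && p || !!s)) || !q && !(p && (p || s)) && t
= !q && !(p && ((p || !s) && p || s)) || !q && !(p && (p || s)) && t   [double negation]
= !q && !(p && (p || s)) || !q && !(p && (p || s)) && t   [absorption]
= !q && !(p && (p || s))   [absorption]
= !q && !p   [absorption]

!q && !p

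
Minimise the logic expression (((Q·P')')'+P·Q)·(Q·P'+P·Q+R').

(((Q·P')')'+P·Q)·(Q·P'+P·Q+R')
= (Q·P'+P·Q)·(Q·P'+P·Q+R')   (double negation)
= Q·P'+P·Q   (absorption)
= Q   (distribution)

Q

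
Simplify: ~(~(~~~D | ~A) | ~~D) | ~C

~D | ~C

~(~(~~~D | ~A) | ~~D) | ~C
= (~~~D | ~A) & ~D | ~C
= (~D | ~A) & ~D | ~C
= ~D | ~C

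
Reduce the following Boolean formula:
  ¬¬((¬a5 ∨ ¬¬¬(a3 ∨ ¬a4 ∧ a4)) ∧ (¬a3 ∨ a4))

¬a3 ∨ ¬a5 ∧ a4

¬¬((¬a5 ∨ ¬¬¬(a3 ∨ ¬a4 ∧ a4)) ∧ (¬a3 ∨ a4))
= ¬¬((¬a5 ∨ ¬(a3 ∨ ¬a4 ∧ a4)) ∧ (¬a3 ∨ a4))
= (¬a5 ∨ ¬(a3 ∨ ¬a4 ∧ a4)) ∧ (¬a3 ∨ a4)
= (¬a5 ∨ ¬a3) ∧ (¬a3 ∨ a4)
= ¬a3 ∨ ¬a5 ∧ a4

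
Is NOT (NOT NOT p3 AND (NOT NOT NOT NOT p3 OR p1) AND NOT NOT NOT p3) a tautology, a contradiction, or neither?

NOT (NOT NOT p3 AND (NOT NOT NOT NOT p3 OR p1) AND NOT NOT NOT p3)
= NOT (NOT NOT p3 AND (NOT NOT NOT NOT p3 OR p1) AND NOT p3)   (double negation)
= NOT (NOT NOT p3 AND (NOT NOT p3 OR p1) AND NOT p3)   (double negation)
= NOT (NOT NOT p3 AND NOT p3)   (absorption)
= NOT p3 OR p3   (De Morgan)
= TRUE   (complement)

tautology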